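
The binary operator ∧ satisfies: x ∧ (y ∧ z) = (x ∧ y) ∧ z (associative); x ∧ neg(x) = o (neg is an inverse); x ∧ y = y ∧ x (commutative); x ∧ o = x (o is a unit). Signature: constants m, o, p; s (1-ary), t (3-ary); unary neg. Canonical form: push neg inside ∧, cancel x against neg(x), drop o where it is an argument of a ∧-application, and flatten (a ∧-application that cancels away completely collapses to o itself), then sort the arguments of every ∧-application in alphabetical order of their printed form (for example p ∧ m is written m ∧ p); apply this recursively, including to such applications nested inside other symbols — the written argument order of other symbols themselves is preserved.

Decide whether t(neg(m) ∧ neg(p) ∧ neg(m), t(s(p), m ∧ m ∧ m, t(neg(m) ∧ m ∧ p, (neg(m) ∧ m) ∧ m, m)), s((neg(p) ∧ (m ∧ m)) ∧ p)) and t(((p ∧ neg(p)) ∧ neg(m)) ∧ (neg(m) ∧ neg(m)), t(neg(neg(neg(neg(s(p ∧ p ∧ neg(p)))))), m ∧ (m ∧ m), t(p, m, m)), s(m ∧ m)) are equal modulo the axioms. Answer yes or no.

Answer: no — t(neg(m) ∧ neg(m) ∧ neg(p), t(s(p), m ∧ m ∧ m, t(p, m, m)), s(m ∧ m)) vs t(neg(m) ∧ neg(m) ∧ neg(m), t(s(p), m ∧ m ∧ m, t(p, m, m)), s(m ∧ m))

Derivation:
Left:  t(neg(m) ∧ neg(p) ∧ neg(m), t(s(p), m ∧ m ∧ m, t(neg(m) ∧ m ∧ p, (neg(m) ∧ m) ∧ m, m)), s((neg(p) ∧ (m ∧ m)) ∧ p))
  Descend into:  (neg(p) ∧ (m ∧ m)) ∧ p
  Cancel inverse pairs:  p cancels
  Collect terms:  m ∧ m
  Reassemble:  t(neg(m) ∧ neg(m) ∧ neg(p), t(s(p), m ∧ m ∧ m, t(p, m, m)), s(m ∧ m))
Right:  t(((p ∧ neg(p)) ∧ neg(m)) ∧ (neg(m) ∧ neg(m)), t(neg(neg(neg(neg(s(p ∧ p ∧ neg(p)))))), m ∧ (m ∧ m), t(p, m, m)), s(m ∧ m))
  Work inside:  ((p ∧ neg(p)) ∧ neg(m)) ∧ (neg(m) ∧ neg(m))
  Cancel inverse pairs:  p cancels
  Collect:  neg(m) ∧ neg(m) ∧ neg(m)
  Reassemble:  t(neg(m) ∧ neg(m) ∧ neg(m), t(s(p), m ∧ m ∧ m, t(p, m, m)), s(m ∧ m))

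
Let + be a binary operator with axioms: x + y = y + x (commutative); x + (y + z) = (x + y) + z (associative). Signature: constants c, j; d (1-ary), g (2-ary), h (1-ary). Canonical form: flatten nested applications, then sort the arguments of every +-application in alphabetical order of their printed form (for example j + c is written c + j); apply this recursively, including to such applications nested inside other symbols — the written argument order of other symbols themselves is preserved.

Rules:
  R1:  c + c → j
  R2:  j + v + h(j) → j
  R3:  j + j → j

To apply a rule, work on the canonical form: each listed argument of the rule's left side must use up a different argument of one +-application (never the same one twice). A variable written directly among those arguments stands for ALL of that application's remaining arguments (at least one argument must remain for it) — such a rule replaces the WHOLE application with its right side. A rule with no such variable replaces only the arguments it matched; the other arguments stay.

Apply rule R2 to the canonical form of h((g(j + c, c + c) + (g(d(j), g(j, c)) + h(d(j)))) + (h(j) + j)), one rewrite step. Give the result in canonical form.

Answer: h(j)

Derivation:
Canonical form:  h(g(c + j, c + c) + g(d(j), g(j, c)) + h(d(j)) + h(j) + j)
Apply R2:  consuming h(j), j;  v := g(c + j, c + c) + g(d(j), g(j, c)) + h(d(j))
The variable takes the whole remainder — replace the entire application.
Result:  h(j)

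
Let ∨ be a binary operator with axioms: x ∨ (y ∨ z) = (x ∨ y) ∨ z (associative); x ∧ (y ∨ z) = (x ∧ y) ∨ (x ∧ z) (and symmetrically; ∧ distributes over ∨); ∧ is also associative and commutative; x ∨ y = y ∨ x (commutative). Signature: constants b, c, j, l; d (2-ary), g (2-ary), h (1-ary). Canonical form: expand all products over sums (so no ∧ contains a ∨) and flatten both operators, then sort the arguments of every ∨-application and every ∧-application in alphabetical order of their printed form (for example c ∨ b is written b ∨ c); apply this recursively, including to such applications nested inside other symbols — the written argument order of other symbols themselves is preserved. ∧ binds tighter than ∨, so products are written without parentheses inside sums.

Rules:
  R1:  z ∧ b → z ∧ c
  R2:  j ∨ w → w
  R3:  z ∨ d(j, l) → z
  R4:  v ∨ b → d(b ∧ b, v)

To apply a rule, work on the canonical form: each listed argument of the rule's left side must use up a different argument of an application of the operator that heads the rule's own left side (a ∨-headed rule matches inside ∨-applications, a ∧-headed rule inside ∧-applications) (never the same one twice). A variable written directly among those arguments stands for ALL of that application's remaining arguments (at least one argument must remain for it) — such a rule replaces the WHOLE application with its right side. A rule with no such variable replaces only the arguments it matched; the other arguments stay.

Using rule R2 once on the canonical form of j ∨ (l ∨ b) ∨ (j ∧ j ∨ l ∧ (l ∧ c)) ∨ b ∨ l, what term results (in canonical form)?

Canonical form:  b ∨ b ∨ c ∧ l ∧ l ∨ j ∨ j ∧ j ∨ l ∨ l
Match R2:  consume j;  w := b ∨ b ∨ c ∧ l ∧ l ∨ j ∧ j ∨ l ∨ l
Every leftover argument binds to the variable; the entire application is replaced.
Result:  b ∨ b ∨ c ∧ l ∧ l ∨ j ∧ j ∨ l ∨ l

Answer: b ∨ b ∨ c ∧ l ∧ l ∨ j ∧ j ∨ l ∨ l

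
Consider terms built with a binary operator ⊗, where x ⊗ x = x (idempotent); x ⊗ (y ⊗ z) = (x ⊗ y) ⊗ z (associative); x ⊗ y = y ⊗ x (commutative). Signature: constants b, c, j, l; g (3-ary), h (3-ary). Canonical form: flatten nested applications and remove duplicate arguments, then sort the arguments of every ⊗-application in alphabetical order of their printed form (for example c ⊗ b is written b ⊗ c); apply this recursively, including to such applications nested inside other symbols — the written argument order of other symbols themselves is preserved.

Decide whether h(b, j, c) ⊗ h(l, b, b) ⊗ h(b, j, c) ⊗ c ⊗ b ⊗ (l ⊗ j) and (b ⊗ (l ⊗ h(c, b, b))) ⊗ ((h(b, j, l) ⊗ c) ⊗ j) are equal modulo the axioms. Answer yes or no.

Left:  h(b, j, c) ⊗ h(l, b, b) ⊗ h(b, j, c) ⊗ c ⊗ b ⊗ (l ⊗ j)
  Flatten:  h(b, j, c) ⊗ h(l, b, b) ⊗ h(b, j, c) ⊗ c ⊗ b ⊗ l ⊗ j
  Deduplicate:  drop duplicate h(b, j, c)
  Sort arguments:  b ⊗ c ⊗ h(b, j, c) ⊗ h(l, b, b) ⊗ j ⊗ l
Right:  (b ⊗ (l ⊗ h(c, b, b))) ⊗ ((h(b, j, l) ⊗ c) ⊗ j)
  Flatten:  b ⊗ l ⊗ h(c, b, b) ⊗ h(b, j, l) ⊗ c ⊗ j
  Order the arguments:  b ⊗ c ⊗ h(b, j, l) ⊗ h(c, b, b) ⊗ j ⊗ l

Answer: no — b ⊗ c ⊗ h(b, j, c) ⊗ h(l, b, b) ⊗ j ⊗ l vs b ⊗ c ⊗ h(b, j, l) ⊗ h(c, b, b) ⊗ j ⊗ l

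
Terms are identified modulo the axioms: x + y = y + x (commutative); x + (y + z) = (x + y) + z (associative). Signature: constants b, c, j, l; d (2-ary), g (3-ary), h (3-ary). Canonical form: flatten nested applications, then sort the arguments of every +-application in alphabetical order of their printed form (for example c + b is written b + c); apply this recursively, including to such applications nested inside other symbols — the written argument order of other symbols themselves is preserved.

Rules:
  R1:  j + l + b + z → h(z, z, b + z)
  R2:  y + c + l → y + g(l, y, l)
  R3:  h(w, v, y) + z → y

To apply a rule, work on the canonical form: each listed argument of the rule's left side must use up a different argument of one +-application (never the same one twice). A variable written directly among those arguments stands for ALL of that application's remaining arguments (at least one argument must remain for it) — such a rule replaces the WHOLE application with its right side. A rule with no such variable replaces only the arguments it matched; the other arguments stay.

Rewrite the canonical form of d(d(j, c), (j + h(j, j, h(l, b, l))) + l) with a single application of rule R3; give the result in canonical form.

Answer: d(d(j, c), h(l, b, l))

Derivation:
Canonical form:  d(d(j, c), h(j, j, h(l, b, l)) + j + l)
Match R3:  consume h(j, j, h(l, b, l));  v := j, w := j, y := h(l, b, l), z := j + l
The variable takes the whole remainder — replace the entire application.
Result:  d(d(j, c), h(l, b, l))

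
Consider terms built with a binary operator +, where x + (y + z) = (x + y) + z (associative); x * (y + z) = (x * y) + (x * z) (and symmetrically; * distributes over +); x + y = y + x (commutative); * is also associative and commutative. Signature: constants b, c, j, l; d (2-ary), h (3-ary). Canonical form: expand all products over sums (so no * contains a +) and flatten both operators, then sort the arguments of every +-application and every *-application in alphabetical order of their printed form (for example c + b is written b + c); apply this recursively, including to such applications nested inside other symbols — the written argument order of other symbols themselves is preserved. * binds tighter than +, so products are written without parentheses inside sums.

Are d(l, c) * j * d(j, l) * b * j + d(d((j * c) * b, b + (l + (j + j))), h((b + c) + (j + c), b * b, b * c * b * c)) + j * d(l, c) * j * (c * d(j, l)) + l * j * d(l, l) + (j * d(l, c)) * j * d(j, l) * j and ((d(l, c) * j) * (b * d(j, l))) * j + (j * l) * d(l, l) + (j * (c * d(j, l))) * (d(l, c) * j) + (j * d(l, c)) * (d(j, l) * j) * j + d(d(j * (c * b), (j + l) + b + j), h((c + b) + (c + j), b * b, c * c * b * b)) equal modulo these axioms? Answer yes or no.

Answer: yes — both canonical forms are b * d(j, l) * d(l, c) * j * j + c * d(j, l) * d(l, c) * j * j + d(d(b * c * j, b + j + j + l), h(b + c + c + j, b * b, b * b * c * c)) + d(j, l) * d(l, c) * j * j * j + d(l, l) * j * l

Derivation:
Left:  d(l, c) * j * d(j, l) * b * j + d(d((j * c) * b, b + (l + (j + j))), h((b + c) + (j + c), b * b, b * c * b * c)) + j * d(l, c) * j * (c * d(j, l)) + l * j * d(l, l) + (j * d(l, c)) * j * d(j, l) * j
  Merge nested applications:  b * d(j, l) * d(l, c) * j * j + d(d(b * c * j, b + j + j + l), h(b + c + c + j, b * b, b * b * c * c)) + c * d(j, l) * d(l, c) * j * j + d(l, l) * j * l + d(j, l) * d(l, c) * j * j * j
  Sort arguments:  b * d(j, l) * d(l, c) * j * j + c * d(j, l) * d(l, c) * j * j + d(d(b * c * j, b + j + j + l), h(b + c + c + j, b * b, b * b * c * c)) + d(j, l) * d(l, c) * j * j * j + d(l, l) * j * l
Right:  ((d(l, c) * j) * (b * d(j, l))) * j + (j * l) * d(l, l) + (j * (c * d(j, l))) * (d(l, c) * j) + (j * d(l, c)) * (d(j, l) * j) * j + d(d(j * (c * b), (j + l) + b + j), h((c + b) + (c + j), b * b, c * c * b * b))
  Flatten:  b * d(j, l) * d(l, c) * j * j + d(l, l) * j * l + c * d(j, l) * d(l, c) * j * j + d(j, l) * d(l, c) * j * j * j + d(d(b * c * j, b + j + j + l), h(b + c + c + j, b * b, b * b * c * c))
  Sort:  b * d(j, l) * d(l, c) * j * j + c * d(j, l) * d(l, c) * j * j + d(d(b * c * j, b + j + j + l), h(b + c + c + j, b * b, b * b * c * c)) + d(j, l) * d(l, c) * j * j * j + d(l, l) * j * l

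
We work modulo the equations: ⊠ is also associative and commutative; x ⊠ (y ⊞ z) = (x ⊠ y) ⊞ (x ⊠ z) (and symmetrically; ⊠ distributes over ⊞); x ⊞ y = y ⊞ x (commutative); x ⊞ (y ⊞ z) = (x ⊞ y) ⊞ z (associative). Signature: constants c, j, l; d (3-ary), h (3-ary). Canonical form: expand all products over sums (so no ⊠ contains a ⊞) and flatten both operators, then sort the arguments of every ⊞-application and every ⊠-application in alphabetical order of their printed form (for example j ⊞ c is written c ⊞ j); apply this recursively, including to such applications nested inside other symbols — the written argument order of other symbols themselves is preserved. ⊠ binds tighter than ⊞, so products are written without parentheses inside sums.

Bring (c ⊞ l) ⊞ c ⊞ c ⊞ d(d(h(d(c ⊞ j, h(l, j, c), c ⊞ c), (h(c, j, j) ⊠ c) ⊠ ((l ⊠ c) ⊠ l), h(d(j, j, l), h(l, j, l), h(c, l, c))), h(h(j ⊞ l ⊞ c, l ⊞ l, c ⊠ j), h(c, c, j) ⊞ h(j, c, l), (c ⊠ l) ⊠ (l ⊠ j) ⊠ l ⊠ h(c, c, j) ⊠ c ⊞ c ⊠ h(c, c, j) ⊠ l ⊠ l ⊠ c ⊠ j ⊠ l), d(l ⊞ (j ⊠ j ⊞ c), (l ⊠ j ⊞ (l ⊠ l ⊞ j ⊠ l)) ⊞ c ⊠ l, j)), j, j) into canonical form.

Merge nested applications:  c ⊞ l ⊞ c ⊞ c ⊞ d(d(h(d(c ⊞ j, h(l, j, c), c ⊞ c), c ⊠ c ⊠ h(c, j, j) ⊠ l ⊠ l, h(d(j, j, l), h(l, j, l), h(c, l, c))), h(h(c ⊞ j ⊞ l, l ⊞ l, c ⊠ j), h(c, c, j) ⊞ h(j, c, l), c ⊠ c ⊠ h(c, c, j) ⊠ j ⊠ l ⊠ l ⊠ l ⊞ c ⊠ c ⊠ h(c, c, j) ⊠ j ⊠ l ⊠ l ⊠ l), d(c ⊞ j ⊠ j ⊞ l, c ⊠ l ⊞ j ⊠ l ⊞ j ⊠ l ⊞ l ⊠ l, j)), j, j)
Sort:  c ⊞ c ⊞ c ⊞ d(d(h(d(c ⊞ j, h(l, j, c), c ⊞ c), c ⊠ c ⊠ h(c, j, j) ⊠ l ⊠ l, h(d(j, j, l), h(l, j, l), h(c, l, c))), h(h(c ⊞ j ⊞ l, l ⊞ l, c ⊠ j), h(c, c, j) ⊞ h(j, c, l), c ⊠ c ⊠ h(c, c, j) ⊠ j ⊠ l ⊠ l ⊠ l ⊞ c ⊠ c ⊠ h(c, c, j) ⊠ j ⊠ l ⊠ l ⊠ l), d(c ⊞ j ⊠ j ⊞ l, c ⊠ l ⊞ j ⊠ l ⊞ j ⊠ l ⊞ l ⊠ l, j)), j, j) ⊞ l

Answer: c ⊞ c ⊞ c ⊞ d(d(h(d(c ⊞ j, h(l, j, c), c ⊞ c), c ⊠ c ⊠ h(c, j, j) ⊠ l ⊠ l, h(d(j, j, l), h(l, j, l), h(c, l, c))), h(h(c ⊞ j ⊞ l, l ⊞ l, c ⊠ j), h(c, c, j) ⊞ h(j, c, l), c ⊠ c ⊠ h(c, c, j) ⊠ j ⊠ l ⊠ l ⊠ l ⊞ c ⊠ c ⊠ h(c, c, j) ⊠ j ⊠ l ⊠ l ⊠ l), d(c ⊞ j ⊠ j ⊞ l, c ⊠ l ⊞ j ⊠ l ⊞ j ⊠ l ⊞ l ⊠ l, j)), j, j) ⊞ l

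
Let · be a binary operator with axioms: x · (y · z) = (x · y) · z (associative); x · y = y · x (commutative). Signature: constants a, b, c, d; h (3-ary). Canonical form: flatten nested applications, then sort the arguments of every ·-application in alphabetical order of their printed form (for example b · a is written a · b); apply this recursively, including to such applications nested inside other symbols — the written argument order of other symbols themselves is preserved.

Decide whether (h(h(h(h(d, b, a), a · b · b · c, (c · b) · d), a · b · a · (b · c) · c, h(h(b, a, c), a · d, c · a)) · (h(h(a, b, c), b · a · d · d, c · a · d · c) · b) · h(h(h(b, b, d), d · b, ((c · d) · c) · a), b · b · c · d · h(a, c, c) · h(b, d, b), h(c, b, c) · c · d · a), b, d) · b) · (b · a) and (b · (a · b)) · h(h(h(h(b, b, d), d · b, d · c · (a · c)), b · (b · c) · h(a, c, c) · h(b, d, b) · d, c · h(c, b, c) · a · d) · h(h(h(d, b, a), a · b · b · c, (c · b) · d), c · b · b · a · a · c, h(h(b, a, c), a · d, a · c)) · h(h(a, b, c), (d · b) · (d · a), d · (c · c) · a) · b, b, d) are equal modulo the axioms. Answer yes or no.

Answer: yes — both canonical forms are a · b · b · h(b · h(h(a, b, c), a · b · d · d, a · c · c · d) · h(h(h(b, b, d), b · d, a · c · c · d), b · b · c · d · h(a, c, c) · h(b, d, b), a · c · d · h(c, b, c)) · h(h(h(d, b, a), a · b · b · c, b · c · d), a · a · b · b · c · c, h(h(b, a, c), a · d, a · c)), b, d)

Derivation:
Left:  (h(h(h(h(d, b, a), a · b · b · c, (c · b) · d), a · b · a · (b · c) · c, h(h(b, a, c), a · d, c · a)) · (h(h(a, b, c), b · a · d · d, c · a · d · c) · b) · h(h(h(b, b, d), d · b, ((c · d) · c) · a), b · b · c · d · h(a, c, c) · h(b, d, b), h(c, b, c) · c · d · a), b, d) · b) · (b · a)
  Flatten:  h(h(h(h(d, b, a), a · b · b · c, (c · b) · d), a · b · a · (b · c) · c, h(h(b, a, c), a · d, c · a)) · (h(h(a, b, c), b · a · d · d, c · a · d · c) · b) · h(h(h(b, b, d), d · b, ((c · d) · c) · a), b · b · c · d · h(a, c, c) · h(b, d, b), h(c, b, c) · c · d · a), b, d) · b · b · a
  Canonicalize subterm:  h(h(h(h(d, b, a), a · b · b · c, (c · b) · d), a · b · a · (b · c) · c, h(h(b, a, c), a · d, c · a)) · (h(h(a, b, c), b · a · d · d, c · a · d · c) · b) · h(h(h(b, b, d), d · b, ((c · d) · c) · a), b · b · c · d · h(a, c, c) · h(b, d, b), h(c, b, c) · c · d · a), b, d)  →  h(b · h(h(a, b, c), a · b · d · d, a · c · c · d) · h(h(h(b, b, d), b · d, a · c · c · d), b · b · c · d · h(a, c, c) · h(b, d, b), a · c · d · h(c, b, c)) · h(h(h(d, b, a), a · b · b · c, b · c · d), a · a · b · b · c · c, h(h(b, a, c), a · d, a · c)), b, d)
  Sort:  a · b · b · h(b · h(h(a, b, c), a · b · d · d, a · c · c · d) · h(h(h(b, b, d), b · d, a · c · c · d), b · b · c · d · h(a, c, c) · h(b, d, b), a · c · d · h(c, b, c)) · h(h(h(d, b, a), a · b · b · c, b · c · d), a · a · b · b · c · c, h(h(b, a, c), a · d, a · c)), b, d)
Right:  (b · (a · b)) · h(h(h(h(b, b, d), d · b, d · c · (a · c)), b · (b · c) · h(a, c, c) · h(b, d, b) · d, c · h(c, b, c) · a · d) · h(h(h(d, b, a), a · b · b · c, (c · b) · d), c · b · b · a · a · c, h(h(b, a, c), a · d, a · c)) · h(h(a, b, c), (d · b) · (d · a), d · (c · c) · a) · b, b, d)
  Merge nested applications:  b · a · b · h(h(h(h(b, b, d), d · b, d · c · (a · c)), b · (b · c) · h(a, c, c) · h(b, d, b) · d, c · h(c, b, c) · a · d) · h(h(h(d, b, a), a · b · b · c, (c · b) · d), c · b · b · a · a · c, h(h(b, a, c), a · d, a · c)) · h(h(a, b, c), (d · b) · (d · a), d · (c · c) · a) · b, b, d)
  Simplify inside:  h(h(h(h(b, b, d), d · b, d · c · (a · c)), b · (b · c) · h(a, c, c) · h(b, d, b) · d, c · h(c, b, c) · a · d) · h(h(h(d, b, a), a · b · b · c, (c · b) · d), c · b · b · a · a · c, h(h(b, a, c), a · d, a · c)) · h(h(a, b, c), (d · b) · (d · a), d · (c · c) · a) · b, b, d)  →  h(b · h(h(a, b, c), a · b · d · d, a · c · c · d) · h(h(h(b, b, d), b · d, a · c · c · d), b · b · c · d · h(a, c, c) · h(b, d, b), a · c · d · h(c, b, c)) · h(h(h(d, b, a), a · b · b · c, b · c · d), a · a · b · b · c · c, h(h(b, a, c), a · d, a · c)), b, d)
  Sort arguments:  a · b · b · h(b · h(h(a, b, c), a · b · d · d, a · c · c · d) · h(h(h(b, b, d), b · d, a · c · c · d), b · b · c · d · h(a, c, c) · h(b, d, b), a · c · d · h(c, b, c)) · h(h(h(d, b, a), a · b · b · c, b · c · d), a · a · b · b · c · c, h(h(b, a, c), a · d, a · c)), b, d)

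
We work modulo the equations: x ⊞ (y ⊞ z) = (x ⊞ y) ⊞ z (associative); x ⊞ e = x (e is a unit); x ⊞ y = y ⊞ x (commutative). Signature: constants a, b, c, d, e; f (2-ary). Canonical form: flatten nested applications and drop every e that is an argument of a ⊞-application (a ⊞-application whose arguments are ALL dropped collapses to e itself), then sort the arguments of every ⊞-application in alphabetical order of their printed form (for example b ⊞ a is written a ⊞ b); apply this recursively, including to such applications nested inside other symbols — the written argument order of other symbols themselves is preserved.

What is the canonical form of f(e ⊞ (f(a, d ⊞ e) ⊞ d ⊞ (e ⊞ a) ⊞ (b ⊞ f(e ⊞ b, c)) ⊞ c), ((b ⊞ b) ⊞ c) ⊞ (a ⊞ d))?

Focus inside:  e ⊞ (f(a, d ⊞ e) ⊞ d ⊞ (e ⊞ a) ⊞ (b ⊞ f(e ⊞ b, c)) ⊞ c)
Merge nested applications:  e ⊞ f(a, d ⊞ e) ⊞ d ⊞ e ⊞ a ⊞ b ⊞ f(e ⊞ b, c) ⊞ c
Simplify inside:  f(a, d ⊞ e)  →  f(a, d)
Inside:  f(e ⊞ b, c)  →  f(b, c)
Unit:  drop e (×2)
Sort arguments:  a ⊞ b ⊞ c ⊞ d ⊞ f(a, d) ⊞ f(b, c)
Put back:  f(a ⊞ b ⊞ c ⊞ d ⊞ f(a, d) ⊞ f(b, c), a ⊞ b ⊞ b ⊞ c ⊞ d)

Answer: f(a ⊞ b ⊞ c ⊞ d ⊞ f(a, d) ⊞ f(b, c), a ⊞ b ⊞ b ⊞ c ⊞ d)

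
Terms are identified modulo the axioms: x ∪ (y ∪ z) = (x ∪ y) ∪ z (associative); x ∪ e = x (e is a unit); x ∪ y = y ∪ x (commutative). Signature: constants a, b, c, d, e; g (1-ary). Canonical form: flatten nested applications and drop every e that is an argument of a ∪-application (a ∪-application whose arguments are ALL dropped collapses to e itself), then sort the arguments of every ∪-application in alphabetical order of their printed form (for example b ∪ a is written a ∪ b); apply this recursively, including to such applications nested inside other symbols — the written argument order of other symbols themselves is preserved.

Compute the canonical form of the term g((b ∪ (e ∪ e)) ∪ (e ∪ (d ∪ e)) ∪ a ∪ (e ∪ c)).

Answer: g(a ∪ b ∪ c ∪ d)

Derivation:
Work inside:  (b ∪ (e ∪ e)) ∪ (e ∪ (d ∪ e)) ∪ a ∪ (e ∪ c)
Flatten:  b ∪ e ∪ e ∪ e ∪ d ∪ e ∪ a ∪ e ∪ c
Unit:  drop e (×5)
Sort:  a ∪ b ∪ c ∪ d
Rebuild:  g(a ∪ b ∪ c ∪ d)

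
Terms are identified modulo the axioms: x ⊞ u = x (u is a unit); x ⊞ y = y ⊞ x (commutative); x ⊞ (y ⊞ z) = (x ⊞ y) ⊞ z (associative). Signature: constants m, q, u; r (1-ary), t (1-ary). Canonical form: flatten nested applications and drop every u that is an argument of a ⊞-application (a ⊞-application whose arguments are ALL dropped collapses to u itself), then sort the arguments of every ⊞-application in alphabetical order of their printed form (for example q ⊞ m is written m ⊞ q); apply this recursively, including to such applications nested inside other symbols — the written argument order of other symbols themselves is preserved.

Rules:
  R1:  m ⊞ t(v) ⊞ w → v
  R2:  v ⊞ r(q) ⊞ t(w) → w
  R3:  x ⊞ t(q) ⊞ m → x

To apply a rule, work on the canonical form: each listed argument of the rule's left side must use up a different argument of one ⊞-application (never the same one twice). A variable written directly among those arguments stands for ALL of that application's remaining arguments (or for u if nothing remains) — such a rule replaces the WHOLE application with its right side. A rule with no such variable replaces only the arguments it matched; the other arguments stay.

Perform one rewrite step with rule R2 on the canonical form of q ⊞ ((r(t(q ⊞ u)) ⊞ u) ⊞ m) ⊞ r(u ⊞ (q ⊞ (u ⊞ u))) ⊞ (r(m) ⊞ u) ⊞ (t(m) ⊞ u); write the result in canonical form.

Answer: m

Derivation:
Canonical form:  m ⊞ q ⊞ r(m) ⊞ r(q) ⊞ r(t(q)) ⊞ t(m)
Apply R2:  consuming r(q), t(m);  v := m ⊞ q ⊞ r(m) ⊞ r(t(q)), w := m
The extension variable absorbs all remaining arguments, so the whole application is rewritten.
Giving:  m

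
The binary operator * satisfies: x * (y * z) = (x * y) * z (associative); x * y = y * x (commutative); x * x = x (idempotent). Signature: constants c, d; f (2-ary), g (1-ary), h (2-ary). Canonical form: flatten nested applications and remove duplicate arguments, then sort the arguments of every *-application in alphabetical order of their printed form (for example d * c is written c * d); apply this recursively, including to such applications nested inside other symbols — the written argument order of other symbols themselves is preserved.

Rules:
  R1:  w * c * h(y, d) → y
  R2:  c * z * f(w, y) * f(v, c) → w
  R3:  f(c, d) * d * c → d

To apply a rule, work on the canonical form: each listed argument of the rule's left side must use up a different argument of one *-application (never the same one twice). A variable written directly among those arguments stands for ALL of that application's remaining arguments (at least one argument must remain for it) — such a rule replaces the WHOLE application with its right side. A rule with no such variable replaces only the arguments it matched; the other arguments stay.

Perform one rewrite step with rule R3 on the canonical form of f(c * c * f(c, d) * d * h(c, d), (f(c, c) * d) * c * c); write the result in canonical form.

Answer: f(d * h(c, d), c * d * f(c, c))

Derivation:
Canonical form:  f(c * d * f(c, d) * h(c, d), c * d * f(c, c))
Match R3:  consume c, d, f(c, d)
New term:  f(d * h(c, d), c * d * f(c, c))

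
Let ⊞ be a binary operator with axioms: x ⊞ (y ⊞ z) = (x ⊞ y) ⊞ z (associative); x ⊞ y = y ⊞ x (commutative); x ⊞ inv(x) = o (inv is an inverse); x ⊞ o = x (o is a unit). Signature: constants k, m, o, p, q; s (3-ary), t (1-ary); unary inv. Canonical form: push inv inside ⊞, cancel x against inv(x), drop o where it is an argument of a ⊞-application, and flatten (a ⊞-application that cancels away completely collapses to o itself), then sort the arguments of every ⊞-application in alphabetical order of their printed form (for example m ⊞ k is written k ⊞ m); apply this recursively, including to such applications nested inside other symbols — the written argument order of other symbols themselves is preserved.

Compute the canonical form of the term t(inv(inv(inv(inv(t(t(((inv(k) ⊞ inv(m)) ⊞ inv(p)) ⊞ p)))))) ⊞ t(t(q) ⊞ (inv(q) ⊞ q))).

Answer: t(t(t(inv(k) ⊞ inv(m))) ⊞ t(t(q)))

Derivation:
Work inside:  inv(inv(inv(inv(t(t(((inv(k) ⊞ inv(m)) ⊞ inv(p)) ⊞ p)))))) ⊞ t(t(q) ⊞ (inv(q) ⊞ q))
Push inv inside:  distribute inv over ⊞ and collapse double inv
Combine occurrences:  t(t(inv(k) ⊞ inv(m))) ⊞ t(t(q))
Rebuild:  t(t(t(inv(k) ⊞ inv(m))) ⊞ t(t(q)))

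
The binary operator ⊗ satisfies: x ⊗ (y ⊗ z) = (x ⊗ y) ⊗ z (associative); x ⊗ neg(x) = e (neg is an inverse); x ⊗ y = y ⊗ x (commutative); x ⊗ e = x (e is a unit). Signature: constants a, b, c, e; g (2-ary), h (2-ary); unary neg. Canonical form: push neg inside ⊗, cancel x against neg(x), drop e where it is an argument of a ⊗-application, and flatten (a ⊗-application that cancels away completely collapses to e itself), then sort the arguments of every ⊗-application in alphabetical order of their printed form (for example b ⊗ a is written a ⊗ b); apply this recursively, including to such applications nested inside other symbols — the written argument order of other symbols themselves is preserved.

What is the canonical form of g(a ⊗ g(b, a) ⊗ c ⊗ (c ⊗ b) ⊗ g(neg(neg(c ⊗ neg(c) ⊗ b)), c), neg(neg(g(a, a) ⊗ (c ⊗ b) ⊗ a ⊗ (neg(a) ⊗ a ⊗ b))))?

Answer: g(a ⊗ b ⊗ c ⊗ c ⊗ g(b, a) ⊗ g(b, c), a ⊗ b ⊗ b ⊗ c ⊗ g(a, a))

Derivation:
Descend into:  a ⊗ g(b, a) ⊗ c ⊗ (c ⊗ b) ⊗ g(neg(neg(c ⊗ neg(c) ⊗ b)), c)
Push neg inside:  distribute neg over ⊗ and collapse double neg
Combine occurrences:  a ⊗ g(b, a) ⊗ c ⊗ c ⊗ b ⊗ g(b, c)
Sort arguments:  a ⊗ b ⊗ c ⊗ c ⊗ g(b, a) ⊗ g(b, c)
Reassemble:  g(a ⊗ b ⊗ c ⊗ c ⊗ g(b, a) ⊗ g(b, c), a ⊗ b ⊗ b ⊗ c ⊗ g(a, a))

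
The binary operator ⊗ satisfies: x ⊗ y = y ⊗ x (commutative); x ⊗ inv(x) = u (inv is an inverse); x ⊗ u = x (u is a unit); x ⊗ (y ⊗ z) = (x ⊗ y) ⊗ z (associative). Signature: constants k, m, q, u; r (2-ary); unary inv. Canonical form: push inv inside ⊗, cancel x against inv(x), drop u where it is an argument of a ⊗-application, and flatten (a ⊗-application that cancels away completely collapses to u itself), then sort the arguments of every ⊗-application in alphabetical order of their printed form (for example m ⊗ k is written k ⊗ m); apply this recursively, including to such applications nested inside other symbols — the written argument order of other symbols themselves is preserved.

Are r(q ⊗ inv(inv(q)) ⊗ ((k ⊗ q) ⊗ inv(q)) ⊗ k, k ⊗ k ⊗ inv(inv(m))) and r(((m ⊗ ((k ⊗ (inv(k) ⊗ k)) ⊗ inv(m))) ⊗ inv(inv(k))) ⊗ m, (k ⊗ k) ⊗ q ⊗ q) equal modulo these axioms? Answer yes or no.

Answer: no — r(k ⊗ k ⊗ q ⊗ q, k ⊗ k ⊗ m) vs r(k ⊗ k ⊗ m, k ⊗ k ⊗ q ⊗ q)

Derivation:
Left:  r(q ⊗ inv(inv(q)) ⊗ ((k ⊗ q) ⊗ inv(q)) ⊗ k, k ⊗ k ⊗ inv(inv(m)))
  Descend into:  q ⊗ inv(inv(q)) ⊗ ((k ⊗ q) ⊗ inv(q)) ⊗ k
  Push inv inside:  distribute inv over ⊗ and collapse double inv
  Collect:  q ⊗ q ⊗ k ⊗ k
  Sort arguments:  k ⊗ k ⊗ q ⊗ q
  Reassemble:  r(k ⊗ k ⊗ q ⊗ q, k ⊗ k ⊗ m)
Right:  r(((m ⊗ ((k ⊗ (inv(k) ⊗ k)) ⊗ inv(m))) ⊗ inv(inv(k))) ⊗ m, (k ⊗ k) ⊗ q ⊗ q)
  Focus inside:  ((m ⊗ ((k ⊗ (inv(k) ⊗ k)) ⊗ inv(m))) ⊗ inv(inv(k))) ⊗ m
  Push inv inside:  distribute inv over ⊗ and collapse double inv
  Collect terms:  m ⊗ k ⊗ k
  Sort arguments:  k ⊗ k ⊗ m
  Reassemble:  r(k ⊗ k ⊗ m, k ⊗ k ⊗ q ⊗ q)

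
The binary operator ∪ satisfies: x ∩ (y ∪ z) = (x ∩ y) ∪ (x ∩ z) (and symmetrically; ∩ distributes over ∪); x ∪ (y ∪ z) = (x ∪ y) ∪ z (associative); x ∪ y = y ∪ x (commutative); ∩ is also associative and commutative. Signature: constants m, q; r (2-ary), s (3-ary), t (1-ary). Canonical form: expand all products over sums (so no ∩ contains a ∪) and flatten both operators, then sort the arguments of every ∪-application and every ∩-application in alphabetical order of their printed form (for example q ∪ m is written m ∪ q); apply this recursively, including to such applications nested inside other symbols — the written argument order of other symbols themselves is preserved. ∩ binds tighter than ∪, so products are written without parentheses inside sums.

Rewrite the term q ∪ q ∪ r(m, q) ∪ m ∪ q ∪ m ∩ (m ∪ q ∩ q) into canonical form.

Expand products over sums:  q ∪ q ∪ r(m, q) ∪ m ∪ q ∪ m ∩ m ∪ m ∩ q ∩ q
Order the arguments:  m ∪ m ∩ m ∪ m ∩ q ∩ q ∪ q ∪ q ∪ q ∪ r(m, q)

Answer: m ∪ m ∩ m ∪ m ∩ q ∩ q ∪ q ∪ q ∪ q ∪ r(m, q)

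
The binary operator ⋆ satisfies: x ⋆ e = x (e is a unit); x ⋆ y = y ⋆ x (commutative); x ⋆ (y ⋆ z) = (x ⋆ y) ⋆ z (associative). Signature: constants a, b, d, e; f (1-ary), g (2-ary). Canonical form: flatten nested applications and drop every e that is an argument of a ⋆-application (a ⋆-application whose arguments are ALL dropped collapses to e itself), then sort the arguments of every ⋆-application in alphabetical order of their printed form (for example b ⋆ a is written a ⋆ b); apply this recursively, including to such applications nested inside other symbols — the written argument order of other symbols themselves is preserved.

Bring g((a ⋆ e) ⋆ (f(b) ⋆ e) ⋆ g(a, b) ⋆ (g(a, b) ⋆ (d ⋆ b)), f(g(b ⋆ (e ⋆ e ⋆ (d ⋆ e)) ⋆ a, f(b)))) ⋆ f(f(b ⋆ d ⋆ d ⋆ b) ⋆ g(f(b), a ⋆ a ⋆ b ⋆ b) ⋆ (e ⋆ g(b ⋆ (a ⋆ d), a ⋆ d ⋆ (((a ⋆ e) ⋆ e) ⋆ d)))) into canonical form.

Canonicalize subterm:  g((a ⋆ e) ⋆ (f(b) ⋆ e) ⋆ g(a, b) ⋆ (g(a, b) ⋆ (d ⋆ b)), f(g(b ⋆ (e ⋆ e ⋆ (d ⋆ e)) ⋆ a, f(b))))  →  g(a ⋆ b ⋆ d ⋆ f(b) ⋆ g(a, b) ⋆ g(a, b), f(g(a ⋆ b ⋆ d, f(b))))
Canonicalize subterm:  f(f(b ⋆ d ⋆ d ⋆ b) ⋆ g(f(b), a ⋆ a ⋆ b ⋆ b) ⋆ (e ⋆ g(b ⋆ (a ⋆ d), a ⋆ d ⋆ (((a ⋆ e) ⋆ e) ⋆ d))))  →  f(f(b ⋆ b ⋆ d ⋆ d) ⋆ g(a ⋆ b ⋆ d, a ⋆ a ⋆ d ⋆ d) ⋆ g(f(b), a ⋆ a ⋆ b ⋆ b))
Sort arguments:  f(f(b ⋆ b ⋆ d ⋆ d) ⋆ g(a ⋆ b ⋆ d, a ⋆ a ⋆ d ⋆ d) ⋆ g(f(b), a ⋆ a ⋆ b ⋆ b)) ⋆ g(a ⋆ b ⋆ d ⋆ f(b) ⋆ g(a, b) ⋆ g(a, b), f(g(a ⋆ b ⋆ d, f(b))))

Answer: f(f(b ⋆ b ⋆ d ⋆ d) ⋆ g(a ⋆ b ⋆ d, a ⋆ a ⋆ d ⋆ d) ⋆ g(f(b), a ⋆ a ⋆ b ⋆ b)) ⋆ g(a ⋆ b ⋆ d ⋆ f(b) ⋆ g(a, b) ⋆ g(a, b), f(g(a ⋆ b ⋆ d, f(b))))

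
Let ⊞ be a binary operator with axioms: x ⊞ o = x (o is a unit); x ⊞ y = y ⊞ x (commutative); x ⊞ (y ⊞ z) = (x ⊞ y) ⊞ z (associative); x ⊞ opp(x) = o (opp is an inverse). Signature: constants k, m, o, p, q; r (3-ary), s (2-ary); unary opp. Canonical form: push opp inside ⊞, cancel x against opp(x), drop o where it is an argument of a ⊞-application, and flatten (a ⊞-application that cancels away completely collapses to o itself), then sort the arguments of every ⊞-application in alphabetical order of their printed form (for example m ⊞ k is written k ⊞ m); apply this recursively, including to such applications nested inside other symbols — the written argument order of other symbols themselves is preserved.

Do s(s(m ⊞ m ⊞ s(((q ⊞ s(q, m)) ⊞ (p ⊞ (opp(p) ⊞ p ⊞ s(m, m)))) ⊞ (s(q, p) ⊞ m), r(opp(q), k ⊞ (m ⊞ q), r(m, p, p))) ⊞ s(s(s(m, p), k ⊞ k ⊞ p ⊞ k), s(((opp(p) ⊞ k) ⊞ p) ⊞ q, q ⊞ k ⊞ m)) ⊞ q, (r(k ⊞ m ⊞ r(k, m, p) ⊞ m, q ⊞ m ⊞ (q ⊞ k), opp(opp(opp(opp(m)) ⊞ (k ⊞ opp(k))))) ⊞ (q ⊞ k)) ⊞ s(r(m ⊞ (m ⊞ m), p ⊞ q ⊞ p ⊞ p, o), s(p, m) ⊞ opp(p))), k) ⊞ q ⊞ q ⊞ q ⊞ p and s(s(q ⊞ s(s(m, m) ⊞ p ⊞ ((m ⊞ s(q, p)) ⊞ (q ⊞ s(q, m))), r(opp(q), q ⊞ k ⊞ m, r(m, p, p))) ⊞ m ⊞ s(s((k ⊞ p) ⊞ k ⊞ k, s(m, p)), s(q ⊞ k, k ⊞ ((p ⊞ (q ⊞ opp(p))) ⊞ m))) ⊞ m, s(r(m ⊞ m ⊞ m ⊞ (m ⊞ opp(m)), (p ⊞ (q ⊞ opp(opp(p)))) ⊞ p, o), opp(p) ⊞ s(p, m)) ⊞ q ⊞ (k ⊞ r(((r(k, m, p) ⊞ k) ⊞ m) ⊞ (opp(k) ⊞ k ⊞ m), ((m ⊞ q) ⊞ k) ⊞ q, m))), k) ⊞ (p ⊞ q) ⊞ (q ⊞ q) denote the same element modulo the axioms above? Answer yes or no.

Answer: no — p ⊞ q ⊞ q ⊞ q ⊞ s(s(m ⊞ m ⊞ q ⊞ s(m ⊞ p ⊞ q ⊞ s(m, m) ⊞ s(q, m) ⊞ s(q, p), r(opp(q), k ⊞ m ⊞ q, r(m, p, p))) ⊞ s(s(s(m, p), k ⊞ k ⊞ k ⊞ p), s(k ⊞ q, k ⊞ m ⊞ q)), k ⊞ q ⊞ r(k ⊞ m ⊞ m ⊞ r(k, m, p), k ⊞ m ⊞ q ⊞ q, m) ⊞ s(r(m ⊞ m ⊞ m, p ⊞ p ⊞ p ⊞ q, o), opp(p) ⊞ s(p, m))), k) vs p ⊞ q ⊞ q ⊞ q ⊞ s(s(m ⊞ m ⊞ q ⊞ s(m ⊞ p ⊞ q ⊞ s(m, m) ⊞ s(q, m) ⊞ s(q, p), r(opp(q), k ⊞ m ⊞ q, r(m, p, p))) ⊞ s(s(k ⊞ k ⊞ k ⊞ p, s(m, p)), s(k ⊞ q, k ⊞ m ⊞ q)), k ⊞ q ⊞ r(k ⊞ m ⊞ m ⊞ r(k, m, p), k ⊞ m ⊞ q ⊞ q, m) ⊞ s(r(m ⊞ m ⊞ m, p ⊞ p ⊞ p ⊞ q, o), opp(p) ⊞ s(p, m))), k)

Derivation:
Left:  s(s(m ⊞ m ⊞ s(((q ⊞ s(q, m)) ⊞ (p ⊞ (opp(p) ⊞ p ⊞ s(m, m)))) ⊞ (s(q, p) ⊞ m), r(opp(q), k ⊞ (m ⊞ q), r(m, p, p))) ⊞ s(s(s(m, p), k ⊞ k ⊞ p ⊞ k), s(((opp(p) ⊞ k) ⊞ p) ⊞ q, q ⊞ k ⊞ m)) ⊞ q, (r(k ⊞ m ⊞ r(k, m, p) ⊞ m, q ⊞ m ⊞ (q ⊞ k), opp(opp(opp(opp(m)) ⊞ (k ⊞ opp(k))))) ⊞ (q ⊞ k)) ⊞ s(r(m ⊞ (m ⊞ m), p ⊞ q ⊞ p ⊞ p, o), s(p, m) ⊞ opp(p))), k) ⊞ q ⊞ q ⊞ q ⊞ p
  Push opp inside:  distribute opp over ⊞ and collapse double opp
  Collect terms:  s(s(m ⊞ m ⊞ q ⊞ s(m ⊞ p ⊞ q ⊞ s(m, m) ⊞ s(q, m) ⊞ s(q, p), r(opp(q), k ⊞ m ⊞ q, r(m, p, p))) ⊞ s(s(s(m, p), k ⊞ k ⊞ k ⊞ p), s(k ⊞ q, k ⊞ m ⊞ q)), k ⊞ q ⊞ r(k ⊞ m ⊞ m ⊞ r(k, m, p), k ⊞ m ⊞ q ⊞ q, m) ⊞ s(r(m ⊞ m ⊞ m, p ⊞ p ⊞ p ⊞ q, o), opp(p) ⊞ s(p, m))), k) ⊞ q ⊞ q ⊞ q ⊞ p
  Order the arguments:  p ⊞ q ⊞ q ⊞ q ⊞ s(s(m ⊞ m ⊞ q ⊞ s(m ⊞ p ⊞ q ⊞ s(m, m) ⊞ s(q, m) ⊞ s(q, p), r(opp(q), k ⊞ m ⊞ q, r(m, p, p))) ⊞ s(s(s(m, p), k ⊞ k ⊞ k ⊞ p), s(k ⊞ q, k ⊞ m ⊞ q)), k ⊞ q ⊞ r(k ⊞ m ⊞ m ⊞ r(k, m, p), k ⊞ m ⊞ q ⊞ q, m) ⊞ s(r(m ⊞ m ⊞ m, p ⊞ p ⊞ p ⊞ q, o), opp(p) ⊞ s(p, m))), k)
Right:  s(s(q ⊞ s(s(m, m) ⊞ p ⊞ ((m ⊞ s(q, p)) ⊞ (q ⊞ s(q, m))), r(opp(q), q ⊞ k ⊞ m, r(m, p, p))) ⊞ m ⊞ s(s((k ⊞ p) ⊞ k ⊞ k, s(m, p)), s(q ⊞ k, k ⊞ ((p ⊞ (q ⊞ opp(p))) ⊞ m))) ⊞ m, s(r(m ⊞ m ⊞ m ⊞ (m ⊞ opp(m)), (p ⊞ (q ⊞ opp(opp(p)))) ⊞ p, o), opp(p) ⊞ s(p, m)) ⊞ q ⊞ (k ⊞ r(((r(k, m, p) ⊞ k) ⊞ m) ⊞ (opp(k) ⊞ k ⊞ m), ((m ⊞ q) ⊞ k) ⊞ q, m))), k) ⊞ (p ⊞ q) ⊞ (q ⊞ q)
  Push opp inside:  distribute opp over ⊞ and collapse double opp
  Combine occurrences:  s(s(m ⊞ m ⊞ q ⊞ s(m ⊞ p ⊞ q ⊞ s(m, m) ⊞ s(q, m) ⊞ s(q, p), r(opp(q), k ⊞ m ⊞ q, r(m, p, p))) ⊞ s(s(k ⊞ k ⊞ k ⊞ p, s(m, p)), s(k ⊞ q, k ⊞ m ⊞ q)), k ⊞ q ⊞ r(k ⊞ m ⊞ m ⊞ r(k, m, p), k ⊞ m ⊞ q ⊞ q, m) ⊞ s(r(m ⊞ m ⊞ m, p ⊞ p ⊞ p ⊞ q, o), opp(p) ⊞ s(p, m))), k) ⊞ p ⊞ q ⊞ q ⊞ q
  Sort:  p ⊞ q ⊞ q ⊞ q ⊞ s(s(m ⊞ m ⊞ q ⊞ s(m ⊞ p ⊞ q ⊞ s(m, m) ⊞ s(q, m) ⊞ s(q, p), r(opp(q), k ⊞ m ⊞ q, r(m, p, p))) ⊞ s(s(k ⊞ k ⊞ k ⊞ p, s(m, p)), s(k ⊞ q, k ⊞ m ⊞ q)), k ⊞ q ⊞ r(k ⊞ m ⊞ m ⊞ r(k, m, p), k ⊞ m ⊞ q ⊞ q, m) ⊞ s(r(m ⊞ m ⊞ m, p ⊞ p ⊞ p ⊞ q, o), opp(p) ⊞ s(p, m))), k)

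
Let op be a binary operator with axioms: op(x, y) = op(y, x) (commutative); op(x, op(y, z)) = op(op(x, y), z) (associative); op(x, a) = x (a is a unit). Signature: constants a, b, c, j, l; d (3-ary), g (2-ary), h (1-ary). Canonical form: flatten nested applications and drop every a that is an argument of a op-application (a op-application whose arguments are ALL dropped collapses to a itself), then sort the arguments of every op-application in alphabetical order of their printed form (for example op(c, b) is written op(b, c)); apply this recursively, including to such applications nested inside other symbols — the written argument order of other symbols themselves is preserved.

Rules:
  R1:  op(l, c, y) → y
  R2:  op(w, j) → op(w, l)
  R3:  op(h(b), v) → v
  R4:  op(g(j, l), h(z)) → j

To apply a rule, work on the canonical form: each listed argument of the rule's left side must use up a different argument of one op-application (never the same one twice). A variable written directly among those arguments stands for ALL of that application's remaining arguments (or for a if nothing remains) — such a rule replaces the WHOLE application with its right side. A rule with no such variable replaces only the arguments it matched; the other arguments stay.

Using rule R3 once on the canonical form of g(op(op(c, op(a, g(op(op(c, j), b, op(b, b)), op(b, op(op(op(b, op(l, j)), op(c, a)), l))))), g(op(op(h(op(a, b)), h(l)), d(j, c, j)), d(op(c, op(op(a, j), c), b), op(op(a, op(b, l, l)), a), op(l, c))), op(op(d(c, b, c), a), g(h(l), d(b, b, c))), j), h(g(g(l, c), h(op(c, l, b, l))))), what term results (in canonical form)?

Answer: g(op(c, d(c, b, c), g(h(l), d(b, b, c)), g(op(b, b, b, c, j), op(b, b, c, j, l, l)), g(op(d(j, c, j), h(l)), d(op(b, c, c, j), op(b, l, l), op(c, l))), j), h(g(g(l, c), h(op(b, c, l, l)))))

Derivation:
Canonical form:  g(op(c, d(c, b, c), g(h(l), d(b, b, c)), g(op(b, b, b, c, j), op(b, b, c, j, l, l)), g(op(d(j, c, j), h(b), h(l)), d(op(b, c, c, j), op(b, l, l), op(c, l))), j), h(g(g(l, c), h(op(b, c, l, l)))))
Match R3:  consume h(b);  v := op(d(j, c, j), h(l))
The variable takes the whole remainder — replace the entire application.
Giving:  g(op(c, d(c, b, c), g(h(l), d(b, b, c)), g(op(b, b, b, c, j), op(b, b, c, j, l, l)), g(op(d(j, c, j), h(l)), d(op(b, c, c, j), op(b, l, l), op(c, l))), j), h(g(g(l, c), h(op(b, c, l, l)))))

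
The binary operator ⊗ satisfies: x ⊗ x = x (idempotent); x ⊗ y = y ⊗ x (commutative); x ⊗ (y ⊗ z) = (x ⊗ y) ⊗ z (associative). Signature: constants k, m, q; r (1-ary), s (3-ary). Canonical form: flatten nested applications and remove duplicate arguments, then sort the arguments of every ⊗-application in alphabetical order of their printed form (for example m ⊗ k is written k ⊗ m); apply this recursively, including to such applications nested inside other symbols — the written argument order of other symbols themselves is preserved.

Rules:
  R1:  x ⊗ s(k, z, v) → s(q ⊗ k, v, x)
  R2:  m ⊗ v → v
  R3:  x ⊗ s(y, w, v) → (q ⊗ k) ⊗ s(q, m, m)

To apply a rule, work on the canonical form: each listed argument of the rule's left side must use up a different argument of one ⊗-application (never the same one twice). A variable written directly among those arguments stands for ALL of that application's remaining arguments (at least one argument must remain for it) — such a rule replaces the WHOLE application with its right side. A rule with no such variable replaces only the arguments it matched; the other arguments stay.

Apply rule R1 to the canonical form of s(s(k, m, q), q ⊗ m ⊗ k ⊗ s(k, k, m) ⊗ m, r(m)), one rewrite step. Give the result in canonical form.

Canonical form:  s(s(k, m, q), k ⊗ m ⊗ q ⊗ s(k, k, m), r(m))
R1 matches:  uses s(k, k, m);  v := m, x := k ⊗ m ⊗ q, z := k
Every leftover argument binds to the variable; the entire application is replaced.
Giving:  s(s(k, m, q), s(k ⊗ q, m, k ⊗ m ⊗ q), r(m))

Answer: s(s(k, m, q), s(k ⊗ q, m, k ⊗ m ⊗ q), r(m))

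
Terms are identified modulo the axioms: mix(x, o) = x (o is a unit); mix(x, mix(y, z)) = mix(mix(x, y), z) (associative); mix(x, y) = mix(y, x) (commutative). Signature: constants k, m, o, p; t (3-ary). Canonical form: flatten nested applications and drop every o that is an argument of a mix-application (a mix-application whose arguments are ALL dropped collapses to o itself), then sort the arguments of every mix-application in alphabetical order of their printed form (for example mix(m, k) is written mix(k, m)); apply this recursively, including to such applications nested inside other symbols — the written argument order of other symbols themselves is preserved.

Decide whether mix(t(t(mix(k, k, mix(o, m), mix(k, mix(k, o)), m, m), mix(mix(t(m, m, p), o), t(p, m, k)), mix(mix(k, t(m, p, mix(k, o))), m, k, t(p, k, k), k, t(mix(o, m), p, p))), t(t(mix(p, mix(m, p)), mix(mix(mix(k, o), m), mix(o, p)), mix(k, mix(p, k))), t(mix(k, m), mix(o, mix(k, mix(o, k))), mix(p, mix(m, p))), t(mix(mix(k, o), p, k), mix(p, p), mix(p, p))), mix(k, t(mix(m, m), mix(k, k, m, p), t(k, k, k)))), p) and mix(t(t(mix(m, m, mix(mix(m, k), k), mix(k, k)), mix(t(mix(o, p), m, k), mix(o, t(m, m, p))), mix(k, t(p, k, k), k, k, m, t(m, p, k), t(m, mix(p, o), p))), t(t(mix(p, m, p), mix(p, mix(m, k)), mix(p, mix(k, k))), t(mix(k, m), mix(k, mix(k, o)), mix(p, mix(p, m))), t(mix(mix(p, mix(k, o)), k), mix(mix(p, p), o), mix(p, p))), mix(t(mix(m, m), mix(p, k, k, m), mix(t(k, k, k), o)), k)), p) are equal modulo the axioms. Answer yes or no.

Answer: yes — both canonical forms are mix(p, t(t(mix(k, k, k, k, m, m, m), mix(t(m, m, p), t(p, m, k)), mix(k, k, k, m, t(m, p, k), t(m, p, p), t(p, k, k))), t(t(mix(m, p, p), mix(k, m, p), mix(k, k, p)), t(mix(k, m), mix(k, k), mix(m, p, p)), t(mix(k, k, p), mix(p, p), mix(p, p))), mix(k, t(mix(m, m), mix(k, k, m, p), t(k, k, k)))))

Derivation:
Left:  mix(t(t(mix(k, k, mix(o, m), mix(k, mix(k, o)), m, m), mix(mix(t(m, m, p), o), t(p, m, k)), mix(mix(k, t(m, p, mix(k, o))), m, k, t(p, k, k), k, t(mix(o, m), p, p))), t(t(mix(p, mix(m, p)), mix(mix(mix(k, o), m), mix(o, p)), mix(k, mix(p, k))), t(mix(k, m), mix(o, mix(k, mix(o, k))), mix(p, mix(m, p))), t(mix(mix(k, o), p, k), mix(p, p), mix(p, p))), mix(k, t(mix(m, m), mix(k, k, m, p), t(k, k, k)))), p)
  Canonicalize subterm:  t(t(mix(k, k, mix(o, m), mix(k, mix(k, o)), m, m), mix(mix(t(m, m, p), o), t(p, m, k)), mix(mix(k, t(m, p, mix(k, o))), m, k, t(p, k, k), k, t(mix(o, m), p, p))), t(t(mix(p, mix(m, p)), mix(mix(mix(k, o), m), mix(o, p)), mix(k, mix(p, k))), t(mix(k, m), mix(o, mix(k, mix(o, k))), mix(p, mix(m, p))), t(mix(mix(k, o), p, k), mix(p, p), mix(p, p))), mix(k, t(mix(m, m), mix(k, k, m, p), t(k, k, k))))  →  t(t(mix(k, k, k, k, m, m, m), mix(t(m, m, p), t(p, m, k)), mix(k, k, k, m, t(m, p, k), t(m, p, p), t(p, k, k))), t(t(mix(m, p, p), mix(k, m, p), mix(k, k, p)), t(mix(k, m), mix(k, k), mix(m, p, p)), t(mix(k, k, p), mix(p, p), mix(p, p))), mix(k, t(mix(m, m), mix(k, k, m, p), t(k, k, k))))
  Sort:  mix(p, t(t(mix(k, k, k, k, m, m, m), mix(t(m, m, p), t(p, m, k)), mix(k, k, k, m, t(m, p, k), t(m, p, p), t(p, k, k))), t(t(mix(m, p, p), mix(k, m, p), mix(k, k, p)), t(mix(k, m), mix(k, k), mix(m, p, p)), t(mix(k, k, p), mix(p, p), mix(p, p))), mix(k, t(mix(m, m), mix(k, k, m, p), t(k, k, k)))))
Right:  mix(t(t(mix(m, m, mix(mix(m, k), k), mix(k, k)), mix(t(mix(o, p), m, k), mix(o, t(m, m, p))), mix(k, t(p, k, k), k, k, m, t(m, p, k), t(m, mix(p, o), p))), t(t(mix(p, m, p), mix(p, mix(m, k)), mix(p, mix(k, k))), t(mix(k, m), mix(k, mix(k, o)), mix(p, mix(p, m))), t(mix(mix(p, mix(k, o)), k), mix(mix(p, p), o), mix(p, p))), mix(t(mix(m, m), mix(p, k, k, m), mix(t(k, k, k), o)), k)), p)
  Inside:  t(t(mix(m, m, mix(mix(m, k), k), mix(k, k)), mix(t(mix(o, p), m, k), mix(o, t(m, m, p))), mix(k, t(p, k, k), k, k, m, t(m, p, k), t(m, mix(p, o), p))), t(t(mix(p, m, p), mix(p, mix(m, k)), mix(p, mix(k, k))), t(mix(k, m), mix(k, mix(k, o)), mix(p, mix(p, m))), t(mix(mix(p, mix(k, o)), k), mix(mix(p, p), o), mix(p, p))), mix(t(mix(m, m), mix(p, k, k, m), mix(t(k, k, k), o)), k))  →  t(t(mix(k, k, k, k, m, m, m), mix(t(m, m, p), t(p, m, k)), mix(k, k, k, m, t(m, p, k), t(m, p, p), t(p, k, k))), t(t(mix(m, p, p), mix(k, m, p), mix(k, k, p)), t(mix(k, m), mix(k, k), mix(m, p, p)), t(mix(k, k, p), mix(p, p), mix(p, p))), mix(k, t(mix(m, m), mix(k, k, m, p), t(k, k, k))))
  Order the arguments:  mix(p, t(t(mix(k, k, k, k, m, m, m), mix(t(m, m, p), t(p, m, k)), mix(k, k, k, m, t(m, p, k), t(m, p, p), t(p, k, k))), t(t(mix(m, p, p), mix(k, m, p), mix(k, k, p)), t(mix(k, m), mix(k, k), mix(m, p, p)), t(mix(k, k, p), mix(p, p), mix(p, p))), mix(k, t(mix(m, m), mix(k, k, m, p), t(k, k, k)))))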